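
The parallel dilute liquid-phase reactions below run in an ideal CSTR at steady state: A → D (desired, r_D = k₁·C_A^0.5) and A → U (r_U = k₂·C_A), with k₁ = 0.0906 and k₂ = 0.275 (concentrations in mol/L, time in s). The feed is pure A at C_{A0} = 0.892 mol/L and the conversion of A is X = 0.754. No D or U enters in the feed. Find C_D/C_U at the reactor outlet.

0.703

Exit C_A = C_{A0}(1−X) = 0.892×0.246 = 0.2194 mol/L.
Rates in a CSTR are evaluated at the outlet concentration: r_D = 0.0906×0.2194^0.5 = 0.04244, r_U = 0.275×0.2194 = 0.06034.
Overall selectivity = C_D/C_U = r_Dτ/(r_Uτ) = r_D/r_U = 0.703.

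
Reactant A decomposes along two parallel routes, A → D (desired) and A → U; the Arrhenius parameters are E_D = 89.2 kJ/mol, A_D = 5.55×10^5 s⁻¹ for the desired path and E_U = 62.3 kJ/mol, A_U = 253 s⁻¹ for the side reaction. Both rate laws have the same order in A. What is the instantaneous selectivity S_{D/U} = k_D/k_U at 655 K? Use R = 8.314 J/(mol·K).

15.7

Since both paths have the same order in A, the concentration cancels and S_{D/U} = k_D/k_U = (A_D/A_U)·exp[(E_U−E_D)/(RT)].
(E_U−E_D)/(RT) = (62.3−89.2)×10³/(8.314×655) = -26900/5446 = -4.940.
k_D/k_U = (5.55×10^5/253)·exp(-4.940) = 2194 × 0.007157 = 15.7.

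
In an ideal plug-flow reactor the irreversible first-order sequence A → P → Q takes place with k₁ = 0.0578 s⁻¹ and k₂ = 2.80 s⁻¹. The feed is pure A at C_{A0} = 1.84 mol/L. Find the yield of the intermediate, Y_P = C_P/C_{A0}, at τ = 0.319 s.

For first-order series with pure A initially, C_P(τ) = k₁C_{A0}/(k₂−k₁)·(e^(−k₁τ) − e^(−k₂τ)).
e^(−k₁τ) = e^(−0.0578×0.319) = e^(−0.01844) = 0.9817; e^(−k₂τ) = e^(−0.8932) = 0.4093.
C_P = 0.0578×1.84/(2.80−0.0578) × (0.9817−0.4093) = 0.03878×0.5724 = 0.02220 mol/L.
Y_P = C_P/C_{A0} = 0.02220/1.84 = 0.0121.

0.0121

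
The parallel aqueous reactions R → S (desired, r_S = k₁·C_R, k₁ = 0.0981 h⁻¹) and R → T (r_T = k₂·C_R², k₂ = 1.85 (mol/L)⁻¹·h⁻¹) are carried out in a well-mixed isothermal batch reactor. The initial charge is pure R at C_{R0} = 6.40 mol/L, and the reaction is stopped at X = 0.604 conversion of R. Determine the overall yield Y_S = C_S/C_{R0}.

C_R = C_{R0}(1−X) = 2.534 mol/L.
Along a PFR/batch, dC_S/dC_R = −r_S/(r_S+r_T) = −k₁/(k₁+k₂·C_R).
Integrating from C_{R0} to C_R: C_S = (0.0981/1.85)·ln[(0.0981+1.85·6.40)/(0.0981+1.85·2.53)] = 0.05303·ln(11.94/4.787) = 0.04846 mol/L.
Y_S = C_S/C_{R0} = 0.04846/6.40 = 0.00757.

0.00757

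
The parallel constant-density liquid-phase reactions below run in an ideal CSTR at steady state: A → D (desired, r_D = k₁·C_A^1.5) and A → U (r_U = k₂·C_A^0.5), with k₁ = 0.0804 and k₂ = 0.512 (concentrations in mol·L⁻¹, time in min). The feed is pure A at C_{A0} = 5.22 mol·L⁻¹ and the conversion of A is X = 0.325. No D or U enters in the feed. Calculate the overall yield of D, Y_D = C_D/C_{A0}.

Exit C_A = C_{A0}(1−X) = 5.22×0.675 = 3.523 mol·L⁻¹.
A CSTR operates uniformly at the exit composition, giving r_D = 0.5318 and r_U = 0.9611 (each k·C_A^n at C_A = 3.523).
Fraction of consumed A going to D: r_D/(r_D+r_U) = 0.3562.
C_D = 0.3562·C_{A0}·X = 0.3562×5.22×0.325 = 0.604 mol·L⁻¹; Y_D = C_D/C_{A0} = 0.116.

0.116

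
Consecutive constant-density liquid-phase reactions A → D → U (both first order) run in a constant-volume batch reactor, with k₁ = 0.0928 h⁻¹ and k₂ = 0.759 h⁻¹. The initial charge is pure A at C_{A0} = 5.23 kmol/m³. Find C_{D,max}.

0.477 kmol/m³

At the optimum, C_{D,max}/C_{A0} = (k₁/k₂)^[k₂/(k₂−k₁)].
= (0.0928/0.759)^(0.759/(0.759−0.0928)) = (0.1223)^(1.139) = 0.09124.
C_{D,max} = 0.09124×5.23 = 0.477 kmol/m³.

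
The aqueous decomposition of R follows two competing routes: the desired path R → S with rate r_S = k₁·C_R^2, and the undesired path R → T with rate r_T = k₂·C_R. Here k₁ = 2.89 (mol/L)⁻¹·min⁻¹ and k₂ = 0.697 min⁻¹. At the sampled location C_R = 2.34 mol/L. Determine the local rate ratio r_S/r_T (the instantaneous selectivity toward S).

9.70

S_{S/T} = r_S/r_T = (k₁·C_R^2)/(k₂·C_R) = (k₁/k₂)·C_R.
= (2.89×2.340^2) / (0.697×2.340) = 15.82/1.631 = 9.70.
Since the desired path is higher order in R, keeping C_R high (PFR or concentrated feed) favours S.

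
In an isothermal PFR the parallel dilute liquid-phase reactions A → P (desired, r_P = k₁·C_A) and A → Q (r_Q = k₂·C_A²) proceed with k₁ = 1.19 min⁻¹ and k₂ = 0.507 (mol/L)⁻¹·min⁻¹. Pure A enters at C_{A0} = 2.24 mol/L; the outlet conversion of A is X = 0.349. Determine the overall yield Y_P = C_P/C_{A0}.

0.196

C_A = C_{A0}(1−X) = 1.458 mol/L.
Along a PFR/batch, dC_P/dC_A = −r_P/(r_P+r_Q) = −k₁/(k₁+k₂·C_A).
Integrating from C_{A0} to C_A: C_P = (1.19/0.507)·ln[(1.19+0.507·2.24)/(1.19+0.507·1.46)] = 2.347·ln(2.326/1.929) = 0.4385 mol/L.
Y_P = C_P/C_{A0} = 0.4385/2.24 = 0.196.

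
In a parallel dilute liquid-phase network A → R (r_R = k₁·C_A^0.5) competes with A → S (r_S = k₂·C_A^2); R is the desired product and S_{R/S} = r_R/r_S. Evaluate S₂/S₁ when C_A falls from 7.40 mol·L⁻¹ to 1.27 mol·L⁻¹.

14.1

S_{R/S} = (k₁/k₂)·C_A^-1.5, so S₂/S₁ = (C_{A,2}/C_{A,1})^-1.5.
= (1.27/7.40)^(-1.5) = (0.1716)^(-1.5) = 14.1.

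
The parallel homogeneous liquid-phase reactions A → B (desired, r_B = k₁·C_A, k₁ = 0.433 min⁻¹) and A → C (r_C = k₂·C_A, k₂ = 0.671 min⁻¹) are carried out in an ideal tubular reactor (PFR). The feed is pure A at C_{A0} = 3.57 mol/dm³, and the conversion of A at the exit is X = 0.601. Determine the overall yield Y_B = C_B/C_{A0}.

0.236

C_A = C_{A0}(1−X) = 1.424 mol/dm³.
Both paths are first order in A, so the instantaneous fraction to B is constant: dC_B/d(−C_A) = k₁/(k₁+k₂) = 0.3922.
C_B = 0.3922·(C_{A0}−C_A) = 0.3922×2.146 = 0.842 mol/dm³.
Y_B = C_B/C_{A0} = 0.8415/3.57 = 0.236.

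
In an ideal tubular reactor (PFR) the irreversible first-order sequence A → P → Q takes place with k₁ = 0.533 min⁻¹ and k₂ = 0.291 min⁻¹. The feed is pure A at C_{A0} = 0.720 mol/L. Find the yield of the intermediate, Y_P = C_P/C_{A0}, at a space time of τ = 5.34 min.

0.338

The intermediate concentration in a first-order A→B→C sequence is C_P = k₁C_{A0}(e^(−k₁τ) − e^(−k₂τ))/(k₂−k₁).
e^(−k₁τ) = e^(−0.533×5.34) = e^(−2.846) = 0.05806; e^(−k₂τ) = e^(−1.554) = 0.2114.
C_P = 0.533×0.720/(0.291−0.533) × (0.05806−0.2114) = (-1.586)×(-0.1533) = 0.2432 mol/L.
Y_P = C_P/C_{A0} = 0.2432/0.720 = 0.338.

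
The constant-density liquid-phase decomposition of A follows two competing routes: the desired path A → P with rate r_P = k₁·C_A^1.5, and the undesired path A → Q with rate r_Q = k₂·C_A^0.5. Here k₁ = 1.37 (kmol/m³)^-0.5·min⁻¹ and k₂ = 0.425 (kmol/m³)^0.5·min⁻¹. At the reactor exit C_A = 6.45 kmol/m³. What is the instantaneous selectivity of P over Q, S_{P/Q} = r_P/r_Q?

20.8

S_{P/Q} = r_P/r_Q = (k₁·C_A^1.5)/(k₂·C_A^0.5) = (k₁/k₂)·C_A.
= (1.37×6.450^1.5) / (0.425×6.450^0.5) = 22.44/1.079 = 20.8.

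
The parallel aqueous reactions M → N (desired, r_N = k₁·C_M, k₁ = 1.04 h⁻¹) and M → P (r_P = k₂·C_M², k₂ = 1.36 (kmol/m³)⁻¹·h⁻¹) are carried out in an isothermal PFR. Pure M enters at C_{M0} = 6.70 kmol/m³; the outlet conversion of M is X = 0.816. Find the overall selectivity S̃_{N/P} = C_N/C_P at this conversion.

C_M = C_{M0}(1−X) = 1.233 kmol/m³.
Along a PFR/batch, dC_N/dC_M = −r_N/(r_N+r_P) = −k₁/(k₁+k₂·C_M).
Integrating from C_{M0} to C_M: C_N = (1.04/1.36)·ln[(1.04+1.36·6.70)/(1.04+1.36·1.23)] = 0.7647·ln(10.15/2.717) = 1.008 kmol/m³.
C_P = (C_{M0}−C_M)−C_N = 4.459 kmol/m³; S̃_{N/P} = 1.008/4.459 = 0.226.

0.226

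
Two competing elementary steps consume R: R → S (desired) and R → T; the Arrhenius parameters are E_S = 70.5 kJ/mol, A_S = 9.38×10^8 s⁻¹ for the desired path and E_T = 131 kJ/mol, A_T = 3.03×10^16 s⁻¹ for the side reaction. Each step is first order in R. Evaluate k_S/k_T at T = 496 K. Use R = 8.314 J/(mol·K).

Since both paths have the same order in R, the concentration cancels and S_{S/T} = k_S/k_T = (A_S/A_T)·exp[(E_T−E_S)/(RT)].
(E_T−E_S)/(RT) = (131−70.5)×10³/(8.314×496) = 60500/4124 = 14.67.
k_S/k_T = (9.38×10^8/3.03×10^16)·exp(14.67) = 3.096×10^-8 × 2.353×10^6 = 0.0728.
Since E_S < E_T, lowering the temperature improves selectivity toward S.

0.0728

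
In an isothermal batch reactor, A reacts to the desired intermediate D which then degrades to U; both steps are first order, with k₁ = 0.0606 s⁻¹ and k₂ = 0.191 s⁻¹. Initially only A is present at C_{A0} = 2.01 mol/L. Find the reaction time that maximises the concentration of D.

8.80 s

For first-order series the maximum of C_D occurs at t_opt = ln(k₂/k₁)/(k₂−k₁).
= ln(0.191/0.0606)/(0.191−0.0606) = ln(3.152)/0.1304 = 1.148/0.1304 = 8.80 s.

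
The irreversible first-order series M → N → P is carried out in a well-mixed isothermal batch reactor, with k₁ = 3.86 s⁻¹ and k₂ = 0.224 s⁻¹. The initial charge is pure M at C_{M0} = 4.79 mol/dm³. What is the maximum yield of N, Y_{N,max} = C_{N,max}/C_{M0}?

0.839

For a first-order series the maximum intermediate yield is C_{N,max}/C_{M0} = (k₁/k₂)^[k₂/(k₂−k₁)].
= (3.86/0.224)^(0.224/(0.224−3.86)) = (17.23)^(-0.06161) = 0.8391.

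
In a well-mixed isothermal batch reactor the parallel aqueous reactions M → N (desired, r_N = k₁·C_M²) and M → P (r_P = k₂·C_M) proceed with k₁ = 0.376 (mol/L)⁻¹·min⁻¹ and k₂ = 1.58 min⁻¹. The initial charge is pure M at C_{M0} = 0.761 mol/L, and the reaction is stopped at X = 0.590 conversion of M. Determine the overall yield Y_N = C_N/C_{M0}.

C_M = C_{M0}(1−X) = 0.3120 mol/L.
Along a PFR/batch, dC_P/dC_M = −r_P/(r_N+r_P) = −k₂/(k₂+k₁·C_M).
Integrating from C_{M0} to C_M: C_P = (1.58/0.376)·ln[(1.58+0.376·0.761)/(1.58+0.376·0.312)] = 4.202·ln(1.866/1.697) = 0.3985 mol/L.
Then C_N = (C_{M0}−C_M) − C_P = 0.4490 − 0.3985 = 0.05054 mol/L.
Y_N = C_N/C_{M0} = 0.05054/0.761 = 0.0664.

0.0664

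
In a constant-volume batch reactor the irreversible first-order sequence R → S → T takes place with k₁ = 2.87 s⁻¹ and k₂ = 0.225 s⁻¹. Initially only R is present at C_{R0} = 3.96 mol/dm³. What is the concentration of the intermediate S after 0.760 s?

3.14 mol/dm³

Solving the coupled first-order balances gives C_S(t) = [k₁/(k₂−k₁)]·C_{R0}·(e^(−k₁t) − e^(−k₂t)).
e^(−k₁t) = e^(−2.87×0.760) = e^(−2.181) = 0.1129; e^(−k₂t) = e^(−0.1710) = 0.8428.
C_S = 2.87×3.96/(0.225−2.87) × (0.1129−0.8428) = (-4.297)×(-0.7299) = 3.136 mol/dm³.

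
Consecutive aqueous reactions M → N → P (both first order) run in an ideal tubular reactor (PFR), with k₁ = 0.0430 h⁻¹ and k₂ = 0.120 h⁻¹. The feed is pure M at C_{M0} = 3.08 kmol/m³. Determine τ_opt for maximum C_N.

Setting dC_N/dτ = 0 gives τ_opt = ln(k₂/k₁)/(k₂−k₁).
= ln(0.120/0.0430)/(0.120−0.0430) = ln(2.791)/0.07700 = 1.026/0.07700 = 13.3 h.

13.3 h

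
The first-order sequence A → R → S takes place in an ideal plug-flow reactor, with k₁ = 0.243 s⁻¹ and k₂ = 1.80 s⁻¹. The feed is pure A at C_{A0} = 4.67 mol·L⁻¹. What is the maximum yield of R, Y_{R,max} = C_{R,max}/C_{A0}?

0.0988

At the optimum, C_{R,max}/C_{A0} = (k₁/k₂)^[k₂/(k₂−k₁)].
= (0.243/1.80)^(1.80/(1.80−0.243)) = (0.1350)^(1.156) = 0.09877.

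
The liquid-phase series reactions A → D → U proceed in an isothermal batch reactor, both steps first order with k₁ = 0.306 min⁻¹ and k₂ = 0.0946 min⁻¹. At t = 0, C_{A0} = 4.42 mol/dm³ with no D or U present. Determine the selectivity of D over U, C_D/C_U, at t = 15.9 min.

0.455

For first-order series with pure A initially, C_D(t) = k₁C_{A0}/(k₂−k₁)·(e^(−k₁t) − e^(−k₂t)).
e^(−k₁t) = e^(−0.306×15.9) = e^(−4.865) = 0.007709; e^(−k₂t) = e^(−1.504) = 0.2222.
C_D = 0.306×4.42/(0.0946−0.306) × (0.007709−0.2222) = (-6.398)×(-0.2145) = 1.372 mol/dm³.
C_A = C_{A0}e^(−k₁t) = 0.03407 mol/dm³, so C_U = C_{A0}−C_A−C_D = 3.014 mol/dm³; C_D/C_U = 0.455.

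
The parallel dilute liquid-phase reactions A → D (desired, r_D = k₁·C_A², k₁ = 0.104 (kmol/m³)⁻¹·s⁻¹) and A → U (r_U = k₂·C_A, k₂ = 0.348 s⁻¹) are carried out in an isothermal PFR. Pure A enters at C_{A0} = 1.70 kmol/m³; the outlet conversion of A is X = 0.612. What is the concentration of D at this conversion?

C_A = C_{A0}(1−X) = 0.6596 kmol/m³.
Along a PFR/batch, dC_U/dC_A = −r_U/(r_D+r_U) = −k₂/(k₂+k₁·C_A).
Integrating from C_{A0} to C_A: C_U = (0.348/0.104)·ln[(0.348+0.104·1.70)/(0.348+0.104·0.660)] = 3.346·ln(0.5248/0.4166) = 0.7726 kmol/m³.
Then C_D = (C_{A0}−C_A) − C_U = 1.040 − 0.7726 = 0.2678 kmol/m³.

0.268 kmol/m³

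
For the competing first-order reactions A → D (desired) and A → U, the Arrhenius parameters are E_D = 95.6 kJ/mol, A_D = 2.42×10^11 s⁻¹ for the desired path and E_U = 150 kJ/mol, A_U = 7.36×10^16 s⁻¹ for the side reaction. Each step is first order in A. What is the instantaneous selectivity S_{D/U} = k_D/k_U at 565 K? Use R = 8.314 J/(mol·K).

0.352

k_D/k_U = (A_D/A_U)·exp[−(E_D−E_U)/(RT)] = (A_D/A_U)·exp[(E_U−E_D)/(RT)].
(E_U−E_D)/(RT) = (150−95.6)×10³/(8.314×565) = 54400/4697 = 11.58.
k_D/k_U = (2.42×10^11/7.36×10^16)·exp(11.58) = 3.288×10^-6 × 1.070×10^5 = 0.352.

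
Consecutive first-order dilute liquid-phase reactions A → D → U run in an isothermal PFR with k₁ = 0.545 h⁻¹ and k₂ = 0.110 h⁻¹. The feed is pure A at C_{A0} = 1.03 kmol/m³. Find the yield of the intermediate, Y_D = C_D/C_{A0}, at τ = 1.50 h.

The intermediate concentration in a first-order A→B→C sequence is C_D = k₁C_{A0}(e^(−k₁τ) − e^(−k₂τ))/(k₂−k₁).
e^(−k₁τ) = e^(−0.545×1.50) = e^(−0.8175) = 0.4415; e^(−k₂τ) = e^(−0.1650) = 0.8479.
C_D = 0.545×1.03/(0.110−0.545) × (0.4415−0.8479) = (-1.290)×(-0.4064) = 0.5244 kmol/m³.
Y_D = C_D/C_{A0} = 0.5244/1.03 = 0.509.

0.509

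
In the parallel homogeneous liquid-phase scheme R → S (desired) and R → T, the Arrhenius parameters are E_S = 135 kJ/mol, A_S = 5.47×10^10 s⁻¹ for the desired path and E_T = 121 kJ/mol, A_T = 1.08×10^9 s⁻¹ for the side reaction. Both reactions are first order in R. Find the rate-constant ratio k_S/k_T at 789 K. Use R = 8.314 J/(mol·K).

Since both paths have the same order in R, the concentration cancels and S_{S/T} = k_S/k_T = (A_S/A_T)·exp[(E_T−E_S)/(RT)].
(E_T−E_S)/(RT) = (121−135)×10³/(8.314×789) = -14000/6560 = -2.134.
k_S/k_T = (5.47×10^10/1.08×10^9)·exp(-2.134) = 50.65 × 0.1183 = 5.99.

5.99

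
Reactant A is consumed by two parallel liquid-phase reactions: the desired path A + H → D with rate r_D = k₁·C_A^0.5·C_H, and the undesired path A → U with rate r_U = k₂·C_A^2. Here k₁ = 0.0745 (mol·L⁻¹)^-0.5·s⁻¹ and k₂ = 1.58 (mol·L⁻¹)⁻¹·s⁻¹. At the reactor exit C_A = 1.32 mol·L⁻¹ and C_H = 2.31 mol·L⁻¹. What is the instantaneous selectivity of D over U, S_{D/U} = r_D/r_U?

S_{D/U} = r_D/r_U = (k₁·C_A^0.5·C_H)/(k₂·C_A^2) = (k₁/k₂)·C_A^-1.5·C_H.
= (0.0745×1.320^0.5×2.310) / (1.58×1.320^2) = 0.1977/2.753 = 0.0718.

0.0718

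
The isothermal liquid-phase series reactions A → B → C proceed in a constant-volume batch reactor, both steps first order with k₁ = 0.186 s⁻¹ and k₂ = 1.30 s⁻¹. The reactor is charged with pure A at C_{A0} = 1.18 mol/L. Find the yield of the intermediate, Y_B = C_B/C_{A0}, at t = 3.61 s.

0.0838

For first-order series with pure A initially, C_B(t) = k₁C_{A0}/(k₂−k₁)·(e^(−k₁t) − e^(−k₂t)).
e^(−k₁t) = e^(−0.186×3.61) = e^(−0.6715) = 0.5110; e^(−k₂t) = e^(−4.693) = 0.009159.
C_B = 0.186×1.18/(1.30−0.186) × (0.5110−0.009159) = 0.1970×0.5018 = 0.09887 mol/L.
Y_B = C_B/C_{A0} = 0.09887/1.18 = 0.0838.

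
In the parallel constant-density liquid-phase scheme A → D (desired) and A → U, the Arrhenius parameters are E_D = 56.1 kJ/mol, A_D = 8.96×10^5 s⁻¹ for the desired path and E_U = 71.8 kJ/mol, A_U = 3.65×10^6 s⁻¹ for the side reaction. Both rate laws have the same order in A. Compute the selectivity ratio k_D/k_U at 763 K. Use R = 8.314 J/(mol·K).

2.92

Since both paths have the same order in A, the concentration cancels and S_{D/U} = k_D/k_U = (A_D/A_U)·exp[(E_U−E_D)/(RT)].
(E_U−E_D)/(RT) = (71.8−56.1)×10³/(8.314×763) = 15700/6344 = 2.475.
k_D/k_U = (8.96×10^5/3.65×10^6)·exp(2.475) = 0.2455 × 11.88 = 2.92.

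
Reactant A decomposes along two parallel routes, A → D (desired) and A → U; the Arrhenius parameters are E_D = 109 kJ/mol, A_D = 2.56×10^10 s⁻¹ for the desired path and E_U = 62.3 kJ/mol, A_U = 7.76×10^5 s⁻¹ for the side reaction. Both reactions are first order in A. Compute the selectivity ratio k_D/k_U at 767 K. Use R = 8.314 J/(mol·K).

21.8

k_D/k_U = (A_D/A_U)·exp[−(E_D−E_U)/(RT)] = (A_D/A_U)·exp[(E_U−E_D)/(RT)].
(E_U−E_D)/(RT) = (62.3−109)×10³/(8.314×767) = -46700/6377 = -7.323.
k_D/k_U = (2.56×10^10/7.76×10^5)·exp(-7.323) = 32990 × 6.599×10^-4 = 21.8.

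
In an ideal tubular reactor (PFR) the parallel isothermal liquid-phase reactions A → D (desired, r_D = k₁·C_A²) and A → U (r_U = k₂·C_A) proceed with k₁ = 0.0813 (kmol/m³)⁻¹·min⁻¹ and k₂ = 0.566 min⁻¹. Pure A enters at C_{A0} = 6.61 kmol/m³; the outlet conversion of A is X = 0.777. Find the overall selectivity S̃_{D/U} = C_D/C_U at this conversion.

C_A = C_{A0}(1−X) = 1.474 kmol/m³.
Along a PFR/batch, dC_U/dC_A = −r_U/(r_D+r_U) = −k₂/(k₂+k₁·C_A).
Integrating from C_{A0} to C_A: C_U = (0.566/0.0813)·ln[(0.566+0.0813·6.61)/(0.566+0.0813·1.47)] = 6.962·ln(1.103/0.6858) = 3.310 kmol/m³.
Then C_D = (C_{A0}−C_A) − C_U = 5.136 − 3.310 = 1.826 kmol/m³.
S̃_{D/U} = C_D/C_U = 1.826/3.310 = 0.551.

0.551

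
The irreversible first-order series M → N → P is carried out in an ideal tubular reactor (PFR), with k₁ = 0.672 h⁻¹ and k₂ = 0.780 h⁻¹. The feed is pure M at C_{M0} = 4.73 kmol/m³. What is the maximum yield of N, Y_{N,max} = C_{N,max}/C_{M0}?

0.341

Evaluating C_N at τ_opt = ln(k₂/k₁)/(k₂−k₁) gives C_{N,max}/C_{M0} = (k₁/k₂)^[k₂/(k₂−k₁)].
= (0.672/0.780)^(0.780/(0.780−0.672)) = (0.8615)^(7.222) = 0.3408.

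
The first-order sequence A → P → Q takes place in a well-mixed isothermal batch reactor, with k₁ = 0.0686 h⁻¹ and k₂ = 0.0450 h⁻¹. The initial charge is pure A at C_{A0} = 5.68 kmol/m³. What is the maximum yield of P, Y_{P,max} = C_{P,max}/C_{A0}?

Evaluating C_P at t_opt = ln(k₂/k₁)/(k₂−k₁) gives C_{P,max}/C_{A0} = (k₁/k₂)^[k₂/(k₂−k₁)].
= (0.0686/0.0450)^(0.0450/(0.0450−0.0686)) = (1.524)^(-1.907) = 0.4476.

0.448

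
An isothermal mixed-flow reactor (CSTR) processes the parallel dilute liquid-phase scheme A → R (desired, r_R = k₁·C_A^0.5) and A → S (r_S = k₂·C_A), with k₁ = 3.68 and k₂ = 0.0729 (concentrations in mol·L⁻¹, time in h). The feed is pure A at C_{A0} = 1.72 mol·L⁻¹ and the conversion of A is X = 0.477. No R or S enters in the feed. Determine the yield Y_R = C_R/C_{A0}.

Exit C_A = C_{A0}(1−X) = 1.72×0.523 = 0.8996 mol·L⁻¹.
Rates in a CSTR are evaluated at the outlet concentration: r_R = 3.68×0.8996^0.5 = 3.490, r_S = 0.0729×0.8996 = 0.06558.
Fraction of consumed A going to R: r_R/(r_R+r_S) = 0.9816.
C_R = 0.9816·C_{A0}·X = 0.9816×1.72×0.477 = 0.805 mol·L⁻¹; Y_R = C_R/C_{A0} = 0.468.

0.468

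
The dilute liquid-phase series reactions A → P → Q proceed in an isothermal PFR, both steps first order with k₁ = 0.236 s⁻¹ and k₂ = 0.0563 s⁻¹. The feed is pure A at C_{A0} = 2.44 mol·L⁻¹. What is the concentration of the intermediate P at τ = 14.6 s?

Solving the coupled first-order balances gives C_P(τ) = [k₁/(k₂−k₁)]·C_{A0}·(e^(−k₁τ) − e^(−k₂τ)).
e^(−k₁τ) = e^(−0.236×14.6) = e^(−3.446) = 0.03189; e^(−k₂τ) = e^(−0.8220) = 0.4396.
C_P = 0.236×2.44/(0.0563−0.236) × (0.03189−0.4396) = (-3.204)×(-0.4077) = 1.306 mol·L⁻¹.

1.31 mol·L⁻¹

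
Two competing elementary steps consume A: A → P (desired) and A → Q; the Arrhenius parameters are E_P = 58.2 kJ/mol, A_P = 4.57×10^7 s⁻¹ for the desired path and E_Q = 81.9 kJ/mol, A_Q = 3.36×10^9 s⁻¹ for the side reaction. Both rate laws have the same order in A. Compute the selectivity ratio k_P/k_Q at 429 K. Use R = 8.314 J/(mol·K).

With equal orders, S_{P/Q} = k_P/k_Q = (A_P/A_Q)·exp[(E_Q−E_P)/(RT)].
(E_Q−E_P)/(RT) = (81.9−58.2)×10³/(8.314×429) = 23700/3567 = 6.645.
k_P/k_Q = (4.57×10^7/3.36×10^9)·exp(6.645) = 0.01360 × 768.8 = 10.5.
Since E_P < E_Q, lowering the temperature improves selectivity toward P.

10.5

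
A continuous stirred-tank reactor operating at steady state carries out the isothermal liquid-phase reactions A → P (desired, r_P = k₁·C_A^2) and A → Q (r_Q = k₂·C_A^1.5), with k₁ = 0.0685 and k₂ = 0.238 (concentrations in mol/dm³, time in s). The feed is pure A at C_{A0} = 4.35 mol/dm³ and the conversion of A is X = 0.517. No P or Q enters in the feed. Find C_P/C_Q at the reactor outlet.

Exit C_A = C_{A0}(1−X) = 4.35×0.483 = 2.101 mol/dm³.
Rates in a CSTR are evaluated at the outlet concentration: r_P = 0.0685×2.101^2 = 0.3024, r_Q = 0.238×2.101^1.5 = 0.7248.
Overall selectivity = C_P/C_Q = r_Pτ/(r_Qτ) = r_P/r_Q = 0.417.

0.417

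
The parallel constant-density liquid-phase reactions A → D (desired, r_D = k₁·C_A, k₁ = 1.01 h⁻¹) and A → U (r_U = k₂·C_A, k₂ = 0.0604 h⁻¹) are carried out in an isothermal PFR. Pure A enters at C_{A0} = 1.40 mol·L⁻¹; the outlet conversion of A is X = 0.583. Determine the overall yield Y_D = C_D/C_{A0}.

0.550

C_A = C_{A0}(1−X) = 0.5838 mol·L⁻¹.
Both paths are first order in A, so the instantaneous fraction to D is constant: dC_D/d(−C_A) = k₁/(k₁+k₂) = 0.9436.
C_D = 0.9436·(C_{A0}−C_A) = 0.9436×0.8162 = 0.770 mol·L⁻¹.
Y_D = C_D/C_{A0} = 0.7701/1.40 = 0.550.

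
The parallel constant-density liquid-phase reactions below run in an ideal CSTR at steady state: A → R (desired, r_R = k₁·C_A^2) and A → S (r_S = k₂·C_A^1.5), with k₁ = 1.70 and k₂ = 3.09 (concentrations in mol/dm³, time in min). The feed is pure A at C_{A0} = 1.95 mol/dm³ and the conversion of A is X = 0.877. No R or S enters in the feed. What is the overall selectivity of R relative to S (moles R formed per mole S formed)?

0.269

Exit C_A = C_{A0}(1−X) = 1.95×0.123 = 0.2398 mol/dm³.
In a CSTR the entire volume is at exit conditions, so r_R = 1.70×0.2398^2 = 0.09780 and r_S = 3.09×0.2398^1.5 = 0.3630.
Overall selectivity = C_R/C_S = r_Rτ/(r_Sτ) = r_R/r_S = 0.269.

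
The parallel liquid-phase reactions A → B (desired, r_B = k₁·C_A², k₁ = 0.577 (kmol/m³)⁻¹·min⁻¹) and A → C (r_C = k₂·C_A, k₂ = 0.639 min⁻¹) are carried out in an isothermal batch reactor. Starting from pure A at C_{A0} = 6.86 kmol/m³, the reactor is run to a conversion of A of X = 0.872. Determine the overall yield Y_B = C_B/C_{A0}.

0.648

C_A = C_{A0}(1−X) = 0.8781 kmol/m³.
Along a PFR/batch, dC_C/dC_A = −r_C/(r_B+r_C) = −k₂/(k₂+k₁·C_A).
Integrating from C_{A0} to C_A: C_C = (0.639/0.577)·ln[(0.639+0.577·6.86)/(0.639+0.577·0.878)] = 1.107·ln(4.597/1.146) = 1.539 kmol/m³.
Then C_B = (C_{A0}−C_A) − C_C = 5.982 − 1.539 = 4.443 kmol/m³.
Y_B = C_B/C_{A0} = 4.443/6.86 = 0.648.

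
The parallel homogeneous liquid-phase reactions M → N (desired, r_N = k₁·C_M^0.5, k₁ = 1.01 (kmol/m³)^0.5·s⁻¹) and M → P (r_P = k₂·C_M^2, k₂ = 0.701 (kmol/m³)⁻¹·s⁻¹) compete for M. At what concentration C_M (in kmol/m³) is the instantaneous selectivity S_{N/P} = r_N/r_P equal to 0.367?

2.49 kmol/m³

S_{N/P} = (k₁/k₂)·C_M^-1.5 ⇒ C_M = (S·k₂/k₁)^(1/(-1.5)).
= (0.367×0.701/1.01)^(-0.6667) = (0.2547)^(-0.6667) = 2.49 kmol/m³.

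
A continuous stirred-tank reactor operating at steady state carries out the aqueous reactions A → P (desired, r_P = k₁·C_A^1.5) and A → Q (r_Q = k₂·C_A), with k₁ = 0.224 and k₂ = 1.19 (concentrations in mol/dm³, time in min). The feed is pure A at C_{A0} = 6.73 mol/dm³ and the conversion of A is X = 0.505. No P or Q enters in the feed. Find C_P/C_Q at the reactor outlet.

0.344

Exit C_A = C_{A0}(1−X) = 6.73×0.495 = 3.331 mol/dm³.
A CSTR operates uniformly at the exit composition, giving r_P = 1.362 and r_Q = 3.964 (each k·C_A^n at C_A = 3.331).
Overall selectivity = C_P/C_Q = r_Pτ/(r_Qτ) = r_P/r_Q = 0.344.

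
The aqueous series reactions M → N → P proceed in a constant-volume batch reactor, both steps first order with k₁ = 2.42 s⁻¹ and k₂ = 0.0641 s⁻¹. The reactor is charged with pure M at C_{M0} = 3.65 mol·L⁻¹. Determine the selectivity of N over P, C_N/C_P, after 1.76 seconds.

For first-order series with pure M initially, C_N(t) = k₁C_{M0}/(k₂−k₁)·(e^(−k₁t) − e^(−k₂t)).
e^(−k₁t) = e^(−2.42×1.76) = e^(−4.259) = 0.01413; e^(−k₂t) = e^(−0.1128) = 0.8933.
C_N = 2.42×3.65/(0.0641−2.42) × (0.01413−0.8933) = (-3.749)×(-0.8792) = 3.296 mol·L⁻¹.
C_M = C_{M0}e^(−k₁t) = 0.05159 mol·L⁻¹, so C_P = C_{M0}−C_M−C_N = 0.3021 mol·L⁻¹; C_N/C_P = 10.9.

10.9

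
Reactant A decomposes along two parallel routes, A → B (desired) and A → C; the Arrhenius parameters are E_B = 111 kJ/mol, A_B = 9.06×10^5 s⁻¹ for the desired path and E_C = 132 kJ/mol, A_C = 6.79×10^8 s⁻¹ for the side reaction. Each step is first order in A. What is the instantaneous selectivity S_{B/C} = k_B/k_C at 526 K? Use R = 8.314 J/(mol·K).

k_B/k_C = (A_B/A_C)·exp[−(E_B−E_C)/(RT)] = (A_B/A_C)·exp[(E_C−E_B)/(RT)].
(E_C−E_B)/(RT) = (132−111)×10³/(8.314×526) = 21000/4373 = 4.802.
k_B/k_C = (9.06×10^5/6.79×10^8)·exp(4.802) = 0.001334 × 121.8 = 0.162.

0.162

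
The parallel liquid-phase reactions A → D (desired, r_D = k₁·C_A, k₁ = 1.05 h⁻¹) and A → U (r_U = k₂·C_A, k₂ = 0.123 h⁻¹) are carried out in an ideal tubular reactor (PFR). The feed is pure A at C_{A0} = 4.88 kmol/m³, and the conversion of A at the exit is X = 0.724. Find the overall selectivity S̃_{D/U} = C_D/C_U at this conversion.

C_A = C_{A0}(1−X) = 1.347 kmol/m³.
Both paths are first order in A, so the instantaneous fraction to D is constant: dC_D/d(−C_A) = k₁/(k₁+k₂) = 0.8951.
C_D = 0.8951·(C_{A0}−C_A) = 0.8951×3.533 = 3.16 kmol/m³.
C_U = (C_{A0}−C_A)−C_D = 0.3705 kmol/m³; S̃_{D/U} = 3.163/0.3705 = 8.54.

8.54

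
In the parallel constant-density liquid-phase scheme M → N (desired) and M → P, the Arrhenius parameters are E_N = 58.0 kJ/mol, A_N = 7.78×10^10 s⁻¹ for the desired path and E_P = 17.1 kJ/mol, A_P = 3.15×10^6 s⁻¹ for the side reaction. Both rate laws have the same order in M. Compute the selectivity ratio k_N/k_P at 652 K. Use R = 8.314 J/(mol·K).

With equal orders, S_{N/P} = k_N/k_P = (A_N/A_P)·exp[(E_P−E_N)/(RT)].
(E_P−E_N)/(RT) = (17.1−58.0)×10³/(8.314×652) = -40900/5421 = -7.545.
k_N/k_P = (7.78×10^10/3.15×10^6)·exp(-7.545) = 24698 × 5.287×10^-4 = 13.1.

13.1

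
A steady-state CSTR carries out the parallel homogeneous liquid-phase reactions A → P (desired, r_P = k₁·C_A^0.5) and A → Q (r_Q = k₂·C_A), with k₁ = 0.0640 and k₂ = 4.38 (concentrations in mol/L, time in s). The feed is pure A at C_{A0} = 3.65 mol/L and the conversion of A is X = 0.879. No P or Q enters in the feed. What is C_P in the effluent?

Exit C_A = C_{A0}(1−X) = 3.65×0.121 = 0.4416 mol/L.
Rates in a CSTR are evaluated at the outlet concentration: r_P = 0.0640×0.4416^0.5 = 0.04253, r_Q = 4.38×0.4416 = 1.934.
Fraction of consumed A going to P: r_P/(r_P+r_Q) = 0.02151.
C_P = 0.02151·C_{A0}·X = 0.02151×3.65×0.879 = 0.0690 mol/L.

0.0690 mol/L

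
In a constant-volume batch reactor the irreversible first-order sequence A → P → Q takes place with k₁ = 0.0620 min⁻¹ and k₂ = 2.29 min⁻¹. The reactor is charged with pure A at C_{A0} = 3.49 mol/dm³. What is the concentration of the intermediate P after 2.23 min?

For first-order series with pure A initially, C_P(t) = k₁C_{A0}/(k₂−k₁)·(e^(−k₁t) − e^(−k₂t)).
e^(−k₁t) = e^(−0.0620×2.23) = e^(−0.1383) = 0.8709; e^(−k₂t) = e^(−5.107) = 0.006056.
C_P = 0.0620×3.49/(2.29−0.0620) × (0.8709−0.006056) = 0.09712×0.8648 = 0.08399 mol/dm³.

0.0840 mol/dm³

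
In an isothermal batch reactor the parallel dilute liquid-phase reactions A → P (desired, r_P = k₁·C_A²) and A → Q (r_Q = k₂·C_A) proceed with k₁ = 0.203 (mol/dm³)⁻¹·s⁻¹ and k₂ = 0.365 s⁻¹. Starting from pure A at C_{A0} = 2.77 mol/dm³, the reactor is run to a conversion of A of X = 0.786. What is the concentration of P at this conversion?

C_A = C_{A0}(1−X) = 0.5928 mol/dm³.
Along a PFR/batch, dC_Q/dC_A = −r_Q/(r_P+r_Q) = −k₂/(k₂+k₁·C_A).
Integrating from C_{A0} to C_A: C_Q = (0.365/0.203)·ln[(0.365+0.203·2.77)/(0.365+0.203·0.593)] = 1.798·ln(0.9273/0.4853) = 1.164 mol/dm³.
Then C_P = (C_{A0}−C_A) − C_Q = 2.177 − 1.164 = 1.013 mol/dm³.

1.01 mol/dm³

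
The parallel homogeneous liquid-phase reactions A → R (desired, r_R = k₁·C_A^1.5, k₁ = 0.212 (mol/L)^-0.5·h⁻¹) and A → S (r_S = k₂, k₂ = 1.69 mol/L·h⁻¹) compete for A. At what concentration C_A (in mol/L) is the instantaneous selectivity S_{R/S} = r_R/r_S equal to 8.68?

S_{R/S} = (k₁/k₂)·C_A^1.5 ⇒ C_A = (S·k₂/k₁)^(1/1.5).
= (8.68×1.69/0.212)^(0.6667) = (69.19)^(0.6667) = 16.9 mol/L.

16.9 mol/L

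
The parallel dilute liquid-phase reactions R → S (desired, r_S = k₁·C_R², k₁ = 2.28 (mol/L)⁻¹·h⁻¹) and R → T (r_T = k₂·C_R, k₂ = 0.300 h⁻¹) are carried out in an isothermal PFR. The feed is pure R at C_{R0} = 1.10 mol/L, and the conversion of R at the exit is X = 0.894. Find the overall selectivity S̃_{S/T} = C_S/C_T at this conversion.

3.67

C_R = C_{R0}(1−X) = 0.1166 mol/L.
Along a PFR/batch, dC_T/dC_R = −r_T/(r_S+r_T) = −k₂/(k₂+k₁·C_R).
Integrating from C_{R0} to C_R: C_T = (0.300/2.28)·ln[(0.300+2.28·1.10)/(0.300+2.28·0.117)] = 0.1316·ln(2.808/0.5658) = 0.2108 mol/L.
Then C_S = (C_{R0}−C_R) − C_T = 0.9834 − 0.2108 = 0.7726 mol/L.
S̃_{S/T} = C_S/C_T = 0.7726/0.2108 = 3.67.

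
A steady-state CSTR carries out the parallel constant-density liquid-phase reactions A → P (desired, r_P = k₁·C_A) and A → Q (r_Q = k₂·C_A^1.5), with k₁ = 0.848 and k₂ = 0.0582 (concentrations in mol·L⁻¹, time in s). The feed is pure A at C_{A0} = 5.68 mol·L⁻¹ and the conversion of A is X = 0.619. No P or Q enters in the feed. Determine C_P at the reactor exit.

3.19 mol·L⁻¹

Exit C_A = C_{A0}(1−X) = 5.68×0.381 = 2.164 mol·L⁻¹.
In a CSTR the entire volume is at exit conditions, so r_P = 0.848×2.164 = 1.835 and r_Q = 0.0582×2.164^1.5 = 0.1853.
Fraction of consumed A going to P: r_P/(r_P+r_Q) = 0.9083.
C_P = 0.9083·C_{A0}·X = 0.9083×5.68×0.619 = 3.19 mol·L⁻¹.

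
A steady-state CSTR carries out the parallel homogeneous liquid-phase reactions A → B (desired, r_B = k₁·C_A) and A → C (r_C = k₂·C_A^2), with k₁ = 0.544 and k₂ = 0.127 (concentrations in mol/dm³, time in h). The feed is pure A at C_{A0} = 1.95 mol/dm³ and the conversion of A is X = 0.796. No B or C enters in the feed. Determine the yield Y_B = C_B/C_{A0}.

0.728

Exit C_A = C_{A0}(1−X) = 1.95×0.204 = 0.3978 mol/dm³.
A CSTR operates uniformly at the exit composition, giving r_B = 0.2164 and r_C = 0.02010 (each k·C_A^n at C_A = 0.3978).
Fraction of consumed A going to B: r_B/(r_B+r_C) = 0.9150.
C_B = 0.9150·C_{A0}·X = 0.9150×1.95×0.796 = 1.42 mol/dm³; Y_B = C_B/C_{A0} = 0.728.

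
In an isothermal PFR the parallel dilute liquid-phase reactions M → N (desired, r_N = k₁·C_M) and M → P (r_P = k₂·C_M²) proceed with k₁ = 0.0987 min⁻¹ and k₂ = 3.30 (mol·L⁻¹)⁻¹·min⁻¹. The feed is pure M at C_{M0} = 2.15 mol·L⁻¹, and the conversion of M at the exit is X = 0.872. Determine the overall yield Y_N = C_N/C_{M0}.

C_M = C_{M0}(1−X) = 0.2752 mol·L⁻¹.
Along a PFR/batch, dC_N/dC_M = −r_N/(r_N+r_P) = −k₁/(k₁+k₂·C_M).
Integrating from C_{M0} to C_M: C_N = (0.0987/3.30)·ln[(0.0987+3.30·2.15)/(0.0987+3.30·0.275)] = 0.02991·ln(7.194/1.007) = 0.05881 mol·L⁻¹.
Y_N = C_N/C_{M0} = 0.05881/2.15 = 0.0274.

0.0274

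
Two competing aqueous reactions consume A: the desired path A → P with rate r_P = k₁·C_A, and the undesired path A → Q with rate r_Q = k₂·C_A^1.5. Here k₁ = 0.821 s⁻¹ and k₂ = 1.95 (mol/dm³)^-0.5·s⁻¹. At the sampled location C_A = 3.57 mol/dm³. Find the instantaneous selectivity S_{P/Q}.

0.223

S_{P/Q} = r_P/r_Q = (k₁·C_A)/(k₂·C_A^1.5) = (k₁/k₂)·C_A^-0.5.
= (0.821×3.570) / (1.95×3.570^1.5) = 2.931/13.15 = 0.223.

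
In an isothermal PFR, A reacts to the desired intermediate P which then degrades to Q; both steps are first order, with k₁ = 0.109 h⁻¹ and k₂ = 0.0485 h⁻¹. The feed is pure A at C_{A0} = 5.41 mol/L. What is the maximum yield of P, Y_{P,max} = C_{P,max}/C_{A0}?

For a first-order series the maximum intermediate yield is C_{P,max}/C_{A0} = (k₁/k₂)^[k₂/(k₂−k₁)].
= (0.109/0.0485)^(0.0485/(0.0485−0.109)) = (2.247)^(-0.8017) = 0.5225.

0.522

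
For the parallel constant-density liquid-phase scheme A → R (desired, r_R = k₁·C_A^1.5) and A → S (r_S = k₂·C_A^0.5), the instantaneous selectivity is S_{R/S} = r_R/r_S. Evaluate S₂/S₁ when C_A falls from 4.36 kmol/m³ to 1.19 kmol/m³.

S_{R/S} = (k₁/k₂)·C_A, so S₂/S₁ = (C_{A,2}/C_{A,1}).
= 1.19/4.36 = 0.273.

0.273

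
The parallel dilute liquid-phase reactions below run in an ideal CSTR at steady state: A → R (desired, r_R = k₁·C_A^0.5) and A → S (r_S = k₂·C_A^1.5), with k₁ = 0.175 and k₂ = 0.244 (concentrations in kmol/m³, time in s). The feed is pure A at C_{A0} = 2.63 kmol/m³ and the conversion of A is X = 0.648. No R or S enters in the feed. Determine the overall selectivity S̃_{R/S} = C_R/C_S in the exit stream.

0.775

Exit C_A = C_{A0}(1−X) = 2.63×0.352 = 0.9258 kmol/m³.
A CSTR operates uniformly at the exit composition, giving r_R = 0.1684 and r_S = 0.2173 (each k·C_A^n at C_A = 0.9258).
Overall selectivity = C_R/C_S = r_Rτ/(r_Sτ) = r_R/r_S = 0.775.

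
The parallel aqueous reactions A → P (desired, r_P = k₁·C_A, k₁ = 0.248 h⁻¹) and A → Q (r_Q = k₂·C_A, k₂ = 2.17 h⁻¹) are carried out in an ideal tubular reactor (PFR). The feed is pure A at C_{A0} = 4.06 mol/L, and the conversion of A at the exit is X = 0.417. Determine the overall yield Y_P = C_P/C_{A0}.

C_A = C_{A0}(1−X) = 2.367 mol/L.
Both paths are first order in A, so the instantaneous fraction to P is constant: dC_P/d(−C_A) = k₁/(k₁+k₂) = 0.1026.
C_P = 0.1026·(C_{A0}−C_A) = 0.1026×1.693 = 0.174 mol/L.
Y_P = C_P/C_{A0} = 0.1736/4.06 = 0.0428.

0.0428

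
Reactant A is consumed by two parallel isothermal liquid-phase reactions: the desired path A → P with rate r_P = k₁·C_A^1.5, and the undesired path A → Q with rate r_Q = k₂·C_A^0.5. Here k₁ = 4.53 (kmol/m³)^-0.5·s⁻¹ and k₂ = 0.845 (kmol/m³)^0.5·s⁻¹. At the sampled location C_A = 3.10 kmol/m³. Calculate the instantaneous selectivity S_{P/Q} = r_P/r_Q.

S_{P/Q} = r_P/r_Q = (k₁·C_A^1.5)/(k₂·C_A^0.5) = (k₁/k₂)·C_A.
= (4.53×3.100^1.5) / (0.845×3.100^0.5) = 24.73/1.488 = 16.6.

16.6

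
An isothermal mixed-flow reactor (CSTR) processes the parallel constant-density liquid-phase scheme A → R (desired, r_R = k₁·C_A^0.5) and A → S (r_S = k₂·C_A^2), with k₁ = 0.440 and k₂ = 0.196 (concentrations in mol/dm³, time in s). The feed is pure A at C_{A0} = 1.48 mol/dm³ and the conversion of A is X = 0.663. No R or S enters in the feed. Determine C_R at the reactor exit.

Exit C_A = C_{A0}(1−X) = 1.48×0.337 = 0.4988 mol/dm³.
In a CSTR the entire volume is at exit conditions, so r_R = 0.440×0.4988^0.5 = 0.3107 and r_S = 0.196×0.4988^2 = 0.04876.
Fraction of consumed A going to R: r_R/(r_R+r_S) = 0.8644.
C_R = 0.8644·C_{A0}·X = 0.8644×1.48×0.663 = 0.848 mol/dm³.

0.848 mol/dm³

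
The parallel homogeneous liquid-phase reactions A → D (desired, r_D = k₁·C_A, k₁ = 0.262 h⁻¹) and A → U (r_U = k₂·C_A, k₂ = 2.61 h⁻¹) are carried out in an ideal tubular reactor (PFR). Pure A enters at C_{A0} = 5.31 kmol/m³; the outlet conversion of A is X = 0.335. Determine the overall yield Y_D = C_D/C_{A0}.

C_A = C_{A0}(1−X) = 3.531 kmol/m³.
Both paths are first order in A, so the instantaneous fraction to D is constant: dC_D/d(−C_A) = k₁/(k₁+k₂) = 0.09123.
C_D = 0.09123·(C_{A0}−C_A) = 0.09123×1.779 = 0.162 kmol/m³.
Y_D = C_D/C_{A0} = 0.1623/5.31 = 0.0306.

0.0306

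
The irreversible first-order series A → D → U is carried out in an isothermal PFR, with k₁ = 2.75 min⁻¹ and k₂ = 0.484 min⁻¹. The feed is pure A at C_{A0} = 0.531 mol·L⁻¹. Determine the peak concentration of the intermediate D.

0.366 mol·L⁻¹

Evaluating C_D at τ_opt = ln(k₂/k₁)/(k₂−k₁) gives C_{D,max}/C_{A0} = (k₁/k₂)^[k₂/(k₂−k₁)].
= (2.75/0.484)^(0.484/(0.484−2.75)) = (5.682)^(-0.2136) = 0.6900.
C_{D,max} = 0.6900×0.531 = 0.366 mol·L⁻¹.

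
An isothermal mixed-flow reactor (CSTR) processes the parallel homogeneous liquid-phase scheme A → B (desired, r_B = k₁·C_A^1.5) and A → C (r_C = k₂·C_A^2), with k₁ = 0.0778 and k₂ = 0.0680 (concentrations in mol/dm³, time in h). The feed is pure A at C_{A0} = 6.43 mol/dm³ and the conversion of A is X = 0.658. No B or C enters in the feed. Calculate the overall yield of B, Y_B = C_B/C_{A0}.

Exit C_A = C_{A0}(1−X) = 6.43×0.342 = 2.199 mol/dm³.
In a CSTR the entire volume is at exit conditions, so r_B = 0.0778×2.199^1.5 = 0.2537 and r_C = 0.0680×2.199^2 = 0.3288.
Fraction of consumed A going to B: r_B/(r_B+r_C) = 0.4355.
C_B = 0.4355·C_{A0}·X = 0.4355×6.43×0.658 = 1.84 mol/dm³; Y_B = C_B/C_{A0} = 0.287.

0.287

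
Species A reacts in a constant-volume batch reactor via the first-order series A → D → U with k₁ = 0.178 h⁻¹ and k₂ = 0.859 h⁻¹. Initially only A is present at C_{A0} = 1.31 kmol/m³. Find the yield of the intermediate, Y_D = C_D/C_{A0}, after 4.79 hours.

The intermediate concentration in a first-order A→B→C sequence is C_D = k₁C_{A0}(e^(−k₁t) − e^(−k₂t))/(k₂−k₁).
e^(−k₁t) = e^(−0.178×4.79) = e^(−0.8526) = 0.4263; e^(−k₂t) = e^(−4.115) = 0.01633.
C_D = 0.178×1.31/(0.859−0.178) × (0.4263−0.01633) = 0.3424×0.4100 = 0.1404 kmol/m³.
Y_D = C_D/C_{A0} = 0.1404/1.31 = 0.107.

0.107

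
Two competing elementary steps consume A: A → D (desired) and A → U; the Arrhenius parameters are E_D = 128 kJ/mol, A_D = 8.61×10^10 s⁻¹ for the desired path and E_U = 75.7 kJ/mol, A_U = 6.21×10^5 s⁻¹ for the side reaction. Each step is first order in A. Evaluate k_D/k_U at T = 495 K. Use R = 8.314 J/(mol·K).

0.420

k_D/k_U = (A_D/A_U)·exp[−(E_D−E_U)/(RT)] = (A_D/A_U)·exp[(E_U−E_D)/(RT)].
(E_U−E_D)/(RT) = (75.7−128)×10³/(8.314×495) = -52300/4115 = -12.71.
k_D/k_U = (8.61×10^10/6.21×10^5)·exp(-12.71) = 1.386×10^5 × 3.026×10^-6 = 0.420.
Since E_D > E_U, raising the temperature improves selectivity toward D.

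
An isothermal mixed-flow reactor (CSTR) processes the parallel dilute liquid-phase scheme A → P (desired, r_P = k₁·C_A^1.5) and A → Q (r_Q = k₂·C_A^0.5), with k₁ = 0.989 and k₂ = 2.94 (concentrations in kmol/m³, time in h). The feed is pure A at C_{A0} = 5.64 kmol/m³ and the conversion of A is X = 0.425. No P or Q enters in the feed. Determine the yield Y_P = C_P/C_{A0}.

Exit C_A = C_{A0}(1−X) = 5.64×0.575 = 3.243 kmol/m³.
In a CSTR the entire volume is at exit conditions, so r_P = 0.989×3.243^1.5 = 5.776 and r_Q = 2.94×3.243^0.5 = 5.294.
Fraction of consumed A going to P: r_P/(r_P+r_Q) = 0.5217.
C_P = 0.5217·C_{A0}·X = 0.5217×5.64×0.425 = 1.25 kmol/m³; Y_P = C_P/C_{A0} = 0.222.

0.222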